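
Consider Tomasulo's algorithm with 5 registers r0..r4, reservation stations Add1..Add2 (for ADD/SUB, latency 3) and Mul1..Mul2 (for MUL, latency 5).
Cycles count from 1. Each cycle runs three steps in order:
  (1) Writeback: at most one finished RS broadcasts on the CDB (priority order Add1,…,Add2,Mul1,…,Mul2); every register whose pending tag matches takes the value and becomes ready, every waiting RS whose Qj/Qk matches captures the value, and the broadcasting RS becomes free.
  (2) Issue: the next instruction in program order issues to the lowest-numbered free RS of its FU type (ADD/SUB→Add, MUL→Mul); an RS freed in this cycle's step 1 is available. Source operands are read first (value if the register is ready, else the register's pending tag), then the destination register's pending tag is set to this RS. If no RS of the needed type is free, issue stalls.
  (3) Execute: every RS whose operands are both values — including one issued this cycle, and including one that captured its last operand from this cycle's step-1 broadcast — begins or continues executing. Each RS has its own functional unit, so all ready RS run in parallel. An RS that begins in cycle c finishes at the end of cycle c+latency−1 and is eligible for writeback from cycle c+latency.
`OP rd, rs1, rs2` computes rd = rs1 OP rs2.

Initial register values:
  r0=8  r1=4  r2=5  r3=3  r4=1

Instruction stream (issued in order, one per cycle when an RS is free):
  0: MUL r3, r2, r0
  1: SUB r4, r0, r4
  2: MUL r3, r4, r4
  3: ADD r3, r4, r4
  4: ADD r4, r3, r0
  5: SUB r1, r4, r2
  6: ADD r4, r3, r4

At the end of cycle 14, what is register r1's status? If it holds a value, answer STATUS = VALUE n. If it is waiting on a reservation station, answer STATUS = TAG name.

  c1: issue MUL r3<-Mul1  regs: r0:8,r1:4,r2:5,r3:Mul1,r4:1
  c2: issue SUB r4<-Add1  regs: r0:8,r1:4,r2:5,r3:Mul1,r4:Add1
  c3: issue MUL r3<-Mul2  regs: r0:8,r1:4,r2:5,r3:Mul2,r4:Add1
  c4: issue ADD r3<-Add2  regs: r0:8,r1:4,r2:5,r3:Add2,r4:Add1
  c5: CDB Add1=7; issue ADD r4<-Add1  regs: r0:8,r1:4,r2:5,r3:Add2,r4:Add1
  c6: CDB Mul1=40; stall  regs: r0:8,r1:4,r2:5,r3:Add2,r4:Add1
  c7: stall  regs: r0:8,r1:4,r2:5,r3:Add2,r4:Add1
  c8: CDB Add2=14; issue SUB r1<-Add2  regs: r0:8,r1:Add2,r2:5,r3:14,r4:Add1
  c9: stall  regs: r0:8,r1:Add2,r2:5,r3:14,r4:Add1
  c10: CDB Mul2=49; stall  regs: r0:8,r1:Add2,r2:5,r3:14,r4:Add1
  c11: CDB Add1=22; issue ADD r4<-Add1  regs: r0:8,r1:Add2,r2:5,r3:14,r4:Add1
  c12: -  regs: r0:8,r1:Add2,r2:5,r3:14,r4:Add1
  c13: -  regs: r0:8,r1:Add2,r2:5,r3:14,r4:Add1
  c14: CDB Add1=36  regs: r0:8,r1:Add2,r2:5,r3:14,r4:36

STATUS = TAG Add2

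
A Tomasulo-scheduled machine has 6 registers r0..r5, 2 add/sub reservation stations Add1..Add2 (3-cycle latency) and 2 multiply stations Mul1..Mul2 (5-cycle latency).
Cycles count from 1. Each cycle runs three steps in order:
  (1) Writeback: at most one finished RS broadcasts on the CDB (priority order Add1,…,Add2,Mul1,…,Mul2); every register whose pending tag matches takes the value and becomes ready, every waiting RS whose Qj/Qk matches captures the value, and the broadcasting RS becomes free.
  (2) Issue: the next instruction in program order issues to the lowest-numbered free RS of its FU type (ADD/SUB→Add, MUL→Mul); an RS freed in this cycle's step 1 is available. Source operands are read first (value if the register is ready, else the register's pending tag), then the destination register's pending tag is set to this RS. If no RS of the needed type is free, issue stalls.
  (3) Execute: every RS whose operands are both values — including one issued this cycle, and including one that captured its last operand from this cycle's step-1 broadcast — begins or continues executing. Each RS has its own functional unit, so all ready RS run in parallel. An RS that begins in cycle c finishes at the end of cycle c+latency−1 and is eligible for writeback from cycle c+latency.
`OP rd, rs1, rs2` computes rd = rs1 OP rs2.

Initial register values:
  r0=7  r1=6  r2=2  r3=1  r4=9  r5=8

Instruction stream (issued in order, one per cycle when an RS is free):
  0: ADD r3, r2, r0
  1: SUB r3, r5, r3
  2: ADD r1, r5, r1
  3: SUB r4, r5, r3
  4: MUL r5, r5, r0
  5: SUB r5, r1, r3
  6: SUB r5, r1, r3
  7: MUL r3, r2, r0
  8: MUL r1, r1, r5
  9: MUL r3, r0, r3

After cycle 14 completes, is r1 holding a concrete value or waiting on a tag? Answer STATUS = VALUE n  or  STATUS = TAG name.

c1: issue ADD r3<-Add1 | r0:7,r1:6,r2:2,r3:Add1,r4:9,r5:8
c2: issue SUB r3<-Add2 | r0:7,r1:6,r2:2,r3:Add2,r4:9,r5:8
c3: stall | r0:7,r1:6,r2:2,r3:Add2,r4:9,r5:8
c4: CDB Add1=9; issue ADD r1<-Add1 | r0:7,r1:Add1,r2:2,r3:Add2,r4:9,r5:8
c5: stall | r0:7,r1:Add1,r2:2,r3:Add2,r4:9,r5:8
c6: stall | r0:7,r1:Add1,r2:2,r3:Add2,r4:9,r5:8
c7: CDB Add1=14; issue SUB r4<-Add1 | r0:7,r1:14,r2:2,r3:Add2,r4:Add1,r5:8
c8: CDB Add2=-1; issue MUL r5<-Mul1 | r0:7,r1:14,r2:2,r3:-1,r4:Add1,r5:Mul1
c9: issue SUB r5<-Add2 | r0:7,r1:14,r2:2,r3:-1,r4:Add1,r5:Add2
c10: stall | r0:7,r1:14,r2:2,r3:-1,r4:Add1,r5:Add2
c11: CDB Add1=9; issue SUB r5<-Add1 | r0:7,r1:14,r2:2,r3:-1,r4:9,r5:Add1
c12: CDB Add2=15; issue MUL r3<-Mul2 | r0:7,r1:14,r2:2,r3:Mul2,r4:9,r5:Add1
c13: CDB Mul1=56; issue MUL r1<-Mul1 | r0:7,r1:Mul1,r2:2,r3:Mul2,r4:9,r5:Add1
c14: CDB Add1=15; stall | r0:7,r1:Mul1,r2:2,r3:Mul2,r4:9,r5:15

STATUS = TAG Mul1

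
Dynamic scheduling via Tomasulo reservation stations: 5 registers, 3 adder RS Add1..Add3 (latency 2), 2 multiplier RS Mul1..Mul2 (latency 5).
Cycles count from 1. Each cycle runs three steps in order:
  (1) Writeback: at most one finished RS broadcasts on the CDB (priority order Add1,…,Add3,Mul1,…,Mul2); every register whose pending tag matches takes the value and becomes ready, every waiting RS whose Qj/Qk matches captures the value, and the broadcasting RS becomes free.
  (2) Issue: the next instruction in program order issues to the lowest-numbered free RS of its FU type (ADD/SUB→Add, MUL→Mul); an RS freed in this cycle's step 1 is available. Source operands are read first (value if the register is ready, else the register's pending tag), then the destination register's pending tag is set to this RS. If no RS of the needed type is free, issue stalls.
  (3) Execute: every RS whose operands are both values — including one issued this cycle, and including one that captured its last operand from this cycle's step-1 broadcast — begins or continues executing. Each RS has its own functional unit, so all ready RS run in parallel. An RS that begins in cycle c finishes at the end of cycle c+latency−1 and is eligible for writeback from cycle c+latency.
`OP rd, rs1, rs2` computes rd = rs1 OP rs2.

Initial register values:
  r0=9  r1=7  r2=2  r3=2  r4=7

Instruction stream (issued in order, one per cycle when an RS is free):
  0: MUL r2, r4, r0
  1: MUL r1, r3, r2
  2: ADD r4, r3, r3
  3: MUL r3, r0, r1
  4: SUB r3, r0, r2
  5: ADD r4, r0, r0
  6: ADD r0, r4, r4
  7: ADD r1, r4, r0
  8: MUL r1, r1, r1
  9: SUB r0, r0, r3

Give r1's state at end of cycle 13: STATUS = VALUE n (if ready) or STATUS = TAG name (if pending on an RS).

STATUS = TAG Mul2

  c1: issue MUL r2<-Mul1  regs: r0:9,r1:7,r2:Mul1,r3:2,r4:7
  c2: issue MUL r1<-Mul2  regs: r0:9,r1:Mul2,r2:Mul1,r3:2,r4:7
  c3: issue ADD r4<-Add1  regs: r0:9,r1:Mul2,r2:Mul1,r3:2,r4:Add1
  c4: stall  regs: r0:9,r1:Mul2,r2:Mul1,r3:2,r4:Add1
  c5: CDB Add1=4; stall  regs: r0:9,r1:Mul2,r2:Mul1,r3:2,r4:4
  c6: CDB Mul1=63; issue MUL r3<-Mul1  regs: r0:9,r1:Mul2,r2:63,r3:Mul1,r4:4
  c7: issue SUB r3<-Add1  regs: r0:9,r1:Mul2,r2:63,r3:Add1,r4:4
  c8: issue ADD r4<-Add2  regs: r0:9,r1:Mul2,r2:63,r3:Add1,r4:Add2
  c9: CDB Add1=-54; issue ADD r0<-Add1  regs: r0:Add1,r1:Mul2,r2:63,r3:-54,r4:Add2
  c10: CDB Add2=18; issue ADD r1<-Add2  regs: r0:Add1,r1:Add2,r2:63,r3:-54,r4:18
  c11: CDB Mul2=126; issue MUL r1<-Mul2  regs: r0:Add1,r1:Mul2,r2:63,r3:-54,r4:18
  c12: CDB Add1=36; issue SUB r0<-Add1  regs: r0:Add1,r1:Mul2,r2:63,r3:-54,r4:18
  c13: -  regs: r0:Add1,r1:Mul2,r2:63,r3:-54,r4:18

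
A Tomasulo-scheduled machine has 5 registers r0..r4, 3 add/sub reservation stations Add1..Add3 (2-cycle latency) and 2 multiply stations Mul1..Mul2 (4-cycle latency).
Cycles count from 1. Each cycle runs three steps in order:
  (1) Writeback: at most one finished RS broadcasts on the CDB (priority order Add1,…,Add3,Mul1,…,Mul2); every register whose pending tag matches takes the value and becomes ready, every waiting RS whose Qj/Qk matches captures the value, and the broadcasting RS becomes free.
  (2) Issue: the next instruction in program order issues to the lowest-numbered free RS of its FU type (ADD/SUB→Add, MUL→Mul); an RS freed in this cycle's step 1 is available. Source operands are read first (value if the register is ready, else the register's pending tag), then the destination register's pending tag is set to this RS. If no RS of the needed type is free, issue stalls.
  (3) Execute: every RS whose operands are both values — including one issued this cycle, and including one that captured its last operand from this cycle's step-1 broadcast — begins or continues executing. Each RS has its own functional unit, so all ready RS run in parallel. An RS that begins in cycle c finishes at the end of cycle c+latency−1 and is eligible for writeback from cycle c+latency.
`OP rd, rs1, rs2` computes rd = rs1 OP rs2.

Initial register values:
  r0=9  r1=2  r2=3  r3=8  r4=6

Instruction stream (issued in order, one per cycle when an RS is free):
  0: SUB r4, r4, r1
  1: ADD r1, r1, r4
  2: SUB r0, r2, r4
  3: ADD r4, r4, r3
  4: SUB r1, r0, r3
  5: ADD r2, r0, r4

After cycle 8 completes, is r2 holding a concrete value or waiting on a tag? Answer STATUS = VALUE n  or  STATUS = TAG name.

STATUS = TAG Add2

  c1: issue SUB r4<-Add1  regs: r0:9,r1:2,r2:3,r3:8,r4:Add1
  c2: issue ADD r1<-Add2  regs: r0:9,r1:Add2,r2:3,r3:8,r4:Add1
  c3: CDB Add1=4; issue SUB r0<-Add1  regs: r0:Add1,r1:Add2,r2:3,r3:8,r4:4
  c4: issue ADD r4<-Add3  regs: r0:Add1,r1:Add2,r2:3,r3:8,r4:Add3
  c5: CDB Add1=-1; issue SUB r1<-Add1  regs: r0:-1,r1:Add1,r2:3,r3:8,r4:Add3
  c6: CDB Add2=6; issue ADD r2<-Add2  regs: r0:-1,r1:Add1,r2:Add2,r3:8,r4:Add3
  c7: CDB Add1=-9  regs: r0:-1,r1:-9,r2:Add2,r3:8,r4:Add3
  c8: CDB Add3=12  regs: r0:-1,r1:-9,r2:Add2,r3:8,r4:12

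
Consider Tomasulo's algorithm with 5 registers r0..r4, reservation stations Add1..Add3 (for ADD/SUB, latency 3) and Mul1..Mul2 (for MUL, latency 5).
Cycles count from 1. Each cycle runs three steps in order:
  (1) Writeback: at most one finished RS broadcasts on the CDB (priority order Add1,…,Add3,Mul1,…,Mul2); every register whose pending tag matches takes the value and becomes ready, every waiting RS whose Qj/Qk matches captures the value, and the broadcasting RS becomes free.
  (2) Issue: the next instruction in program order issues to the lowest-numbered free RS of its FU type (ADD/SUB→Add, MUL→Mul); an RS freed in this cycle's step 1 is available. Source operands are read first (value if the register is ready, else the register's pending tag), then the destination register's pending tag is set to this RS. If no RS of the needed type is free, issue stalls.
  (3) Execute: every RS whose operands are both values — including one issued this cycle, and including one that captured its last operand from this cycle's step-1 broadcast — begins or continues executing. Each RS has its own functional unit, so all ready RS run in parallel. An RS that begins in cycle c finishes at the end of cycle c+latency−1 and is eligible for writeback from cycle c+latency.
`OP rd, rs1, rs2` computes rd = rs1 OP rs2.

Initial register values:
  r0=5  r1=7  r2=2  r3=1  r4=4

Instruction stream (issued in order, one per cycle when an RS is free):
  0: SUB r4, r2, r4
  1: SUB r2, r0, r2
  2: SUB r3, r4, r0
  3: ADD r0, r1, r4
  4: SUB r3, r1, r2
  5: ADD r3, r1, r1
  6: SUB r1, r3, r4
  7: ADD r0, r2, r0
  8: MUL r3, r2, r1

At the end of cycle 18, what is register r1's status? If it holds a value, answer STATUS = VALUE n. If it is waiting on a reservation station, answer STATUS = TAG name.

STATUS = VALUE 16

cycle 1: issue SUB r4<-Add1 // r0:5,r1:7,r2:2,r3:1,r4:Add1
cycle 2: issue SUB r2<-Add2 // r0:5,r1:7,r2:Add2,r3:1,r4:Add1
cycle 3: issue SUB r3<-Add3 // r0:5,r1:7,r2:Add2,r3:Add3,r4:Add1
cycle 4: CDB Add1=-2; issue ADD r0<-Add1 // r0:Add1,r1:7,r2:Add2,r3:Add3,r4:-2
cycle 5: CDB Add2=3; issue SUB r3<-Add2 // r0:Add1,r1:7,r2:3,r3:Add2,r4:-2
cycle 6: stall // r0:Add1,r1:7,r2:3,r3:Add2,r4:-2
cycle 7: CDB Add1=5; issue ADD r3<-Add1 // r0:5,r1:7,r2:3,r3:Add1,r4:-2
cycle 8: CDB Add2=4; issue SUB r1<-Add2 // r0:5,r1:Add2,r2:3,r3:Add1,r4:-2
cycle 9: CDB Add3=-7; issue ADD r0<-Add3 // r0:Add3,r1:Add2,r2:3,r3:Add1,r4:-2
cycle 10: CDB Add1=14; issue MUL r3<-Mul1 // r0:Add3,r1:Add2,r2:3,r3:Mul1,r4:-2
cycle 11: - // r0:Add3,r1:Add2,r2:3,r3:Mul1,r4:-2
cycle 12: CDB Add3=8 // r0:8,r1:Add2,r2:3,r3:Mul1,r4:-2
cycle 13: CDB Add2=16 // r0:8,r1:16,r2:3,r3:Mul1,r4:-2
cycle 14: - // r0:8,r1:16,r2:3,r3:Mul1,r4:-2
cycle 15: - // r0:8,r1:16,r2:3,r3:Mul1,r4:-2
cycle 16: - // r0:8,r1:16,r2:3,r3:Mul1,r4:-2
cycle 17: - // r0:8,r1:16,r2:3,r3:Mul1,r4:-2
cycle 18: CDB Mul1=48 // r0:8,r1:16,r2:3,r3:48,r4:-2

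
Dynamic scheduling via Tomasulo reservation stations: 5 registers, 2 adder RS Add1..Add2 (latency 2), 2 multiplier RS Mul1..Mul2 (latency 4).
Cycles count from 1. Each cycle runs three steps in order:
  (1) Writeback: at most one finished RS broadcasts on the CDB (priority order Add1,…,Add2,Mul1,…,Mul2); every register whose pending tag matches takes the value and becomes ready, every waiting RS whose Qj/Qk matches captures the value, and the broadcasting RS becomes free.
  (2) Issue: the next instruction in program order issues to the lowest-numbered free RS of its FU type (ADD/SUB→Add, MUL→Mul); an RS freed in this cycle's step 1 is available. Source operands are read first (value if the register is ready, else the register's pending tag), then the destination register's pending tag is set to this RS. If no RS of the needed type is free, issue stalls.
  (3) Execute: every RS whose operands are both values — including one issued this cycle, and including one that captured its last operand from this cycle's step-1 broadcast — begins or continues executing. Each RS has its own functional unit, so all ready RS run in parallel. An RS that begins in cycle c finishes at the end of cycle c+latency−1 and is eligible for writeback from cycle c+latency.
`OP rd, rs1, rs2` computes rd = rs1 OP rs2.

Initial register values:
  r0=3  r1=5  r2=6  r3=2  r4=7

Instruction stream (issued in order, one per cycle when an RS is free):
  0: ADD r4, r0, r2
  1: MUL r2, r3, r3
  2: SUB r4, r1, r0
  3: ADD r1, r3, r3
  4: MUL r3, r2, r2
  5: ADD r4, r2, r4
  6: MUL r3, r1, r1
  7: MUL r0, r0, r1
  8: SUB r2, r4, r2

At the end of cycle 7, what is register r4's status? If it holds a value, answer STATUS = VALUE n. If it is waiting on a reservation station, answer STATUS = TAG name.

STATUS = TAG Add1

  c1: issue ADD r4<-Add1  regs: r0:3,r1:5,r2:6,r3:2,r4:Add1
  c2: issue MUL r2<-Mul1  regs: r0:3,r1:5,r2:Mul1,r3:2,r4:Add1
  c3: CDB Add1=9; issue SUB r4<-Add1  regs: r0:3,r1:5,r2:Mul1,r3:2,r4:Add1
  c4: issue ADD r1<-Add2  regs: r0:3,r1:Add2,r2:Mul1,r3:2,r4:Add1
  c5: CDB Add1=2; issue MUL r3<-Mul2  regs: r0:3,r1:Add2,r2:Mul1,r3:Mul2,r4:2
  c6: CDB Add2=4; issue ADD r4<-Add1  regs: r0:3,r1:4,r2:Mul1,r3:Mul2,r4:Add1
  c7: CDB Mul1=4; issue MUL r3<-Mul1  regs: r0:3,r1:4,r2:4,r3:Mul1,r4:Add1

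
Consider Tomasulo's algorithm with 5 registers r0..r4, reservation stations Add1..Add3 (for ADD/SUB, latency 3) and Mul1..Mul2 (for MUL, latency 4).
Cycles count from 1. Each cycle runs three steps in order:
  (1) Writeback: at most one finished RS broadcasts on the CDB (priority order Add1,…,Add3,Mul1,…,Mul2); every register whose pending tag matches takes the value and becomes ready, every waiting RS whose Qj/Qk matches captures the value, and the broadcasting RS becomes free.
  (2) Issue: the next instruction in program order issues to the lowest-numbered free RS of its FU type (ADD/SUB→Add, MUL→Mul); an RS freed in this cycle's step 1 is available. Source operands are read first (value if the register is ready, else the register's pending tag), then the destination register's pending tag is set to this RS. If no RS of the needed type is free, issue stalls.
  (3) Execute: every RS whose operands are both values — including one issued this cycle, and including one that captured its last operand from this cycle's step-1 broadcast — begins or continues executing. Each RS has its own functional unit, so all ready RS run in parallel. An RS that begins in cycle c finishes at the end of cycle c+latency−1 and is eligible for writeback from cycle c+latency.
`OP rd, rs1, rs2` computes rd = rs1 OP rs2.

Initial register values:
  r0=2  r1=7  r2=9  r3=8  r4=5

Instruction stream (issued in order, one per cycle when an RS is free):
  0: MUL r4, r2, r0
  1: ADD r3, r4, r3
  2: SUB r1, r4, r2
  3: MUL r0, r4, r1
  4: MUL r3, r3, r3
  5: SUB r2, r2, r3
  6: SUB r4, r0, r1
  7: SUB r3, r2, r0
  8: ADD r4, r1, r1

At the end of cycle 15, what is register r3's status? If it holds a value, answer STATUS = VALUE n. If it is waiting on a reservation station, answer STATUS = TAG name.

STATUS = TAG Add2

cycle 1: issue MUL r4<-Mul1 // r0:2,r1:7,r2:9,r3:8,r4:Mul1
cycle 2: issue ADD r3<-Add1 // r0:2,r1:7,r2:9,r3:Add1,r4:Mul1
cycle 3: issue SUB r1<-Add2 // r0:2,r1:Add2,r2:9,r3:Add1,r4:Mul1
cycle 4: issue MUL r0<-Mul2 // r0:Mul2,r1:Add2,r2:9,r3:Add1,r4:Mul1
cycle 5: CDB Mul1=18; issue MUL r3<-Mul1 // r0:Mul2,r1:Add2,r2:9,r3:Mul1,r4:18
cycle 6: issue SUB r2<-Add3 // r0:Mul2,r1:Add2,r2:Add3,r3:Mul1,r4:18
cycle 7: stall // r0:Mul2,r1:Add2,r2:Add3,r3:Mul1,r4:18
cycle 8: CDB Add1=26; issue SUB r4<-Add1 // r0:Mul2,r1:Add2,r2:Add3,r3:Mul1,r4:Add1
cycle 9: CDB Add2=9; issue SUB r3<-Add2 // r0:Mul2,r1:9,r2:Add3,r3:Add2,r4:Add1
cycle 10: stall // r0:Mul2,r1:9,r2:Add3,r3:Add2,r4:Add1
cycle 11: stall // r0:Mul2,r1:9,r2:Add3,r3:Add2,r4:Add1
cycle 12: CDB Mul1=676; stall // r0:Mul2,r1:9,r2:Add3,r3:Add2,r4:Add1
cycle 13: CDB Mul2=162; stall // r0:162,r1:9,r2:Add3,r3:Add2,r4:Add1
cycle 14: stall // r0:162,r1:9,r2:Add3,r3:Add2,r4:Add1
cycle 15: CDB Add3=-667; issue ADD r4<-Add3 // r0:162,r1:9,r2:-667,r3:Add2,r4:Add3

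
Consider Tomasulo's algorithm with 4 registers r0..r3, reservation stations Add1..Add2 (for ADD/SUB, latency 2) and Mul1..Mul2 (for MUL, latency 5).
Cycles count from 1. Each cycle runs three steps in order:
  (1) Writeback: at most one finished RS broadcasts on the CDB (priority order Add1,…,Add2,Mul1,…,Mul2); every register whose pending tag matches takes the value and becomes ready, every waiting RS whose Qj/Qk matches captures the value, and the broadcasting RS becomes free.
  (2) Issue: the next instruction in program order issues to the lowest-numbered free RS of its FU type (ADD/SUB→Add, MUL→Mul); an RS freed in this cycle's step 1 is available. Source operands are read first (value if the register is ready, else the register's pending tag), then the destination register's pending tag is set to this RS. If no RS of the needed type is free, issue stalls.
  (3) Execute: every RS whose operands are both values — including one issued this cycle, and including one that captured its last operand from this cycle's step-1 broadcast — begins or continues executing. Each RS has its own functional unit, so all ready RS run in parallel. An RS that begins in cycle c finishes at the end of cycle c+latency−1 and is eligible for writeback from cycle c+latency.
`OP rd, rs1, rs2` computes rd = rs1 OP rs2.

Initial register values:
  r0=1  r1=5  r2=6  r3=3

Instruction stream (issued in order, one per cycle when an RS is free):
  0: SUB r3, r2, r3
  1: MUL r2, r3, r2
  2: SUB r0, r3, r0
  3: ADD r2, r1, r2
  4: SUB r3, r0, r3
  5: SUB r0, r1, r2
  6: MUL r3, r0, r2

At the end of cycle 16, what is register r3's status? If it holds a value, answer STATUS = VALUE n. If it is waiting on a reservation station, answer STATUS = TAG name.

  c1: issue SUB r3<-Add1  regs: r0:1,r1:5,r2:6,r3:Add1
  c2: issue MUL r2<-Mul1  regs: r0:1,r1:5,r2:Mul1,r3:Add1
  c3: CDB Add1=3; issue SUB r0<-Add1  regs: r0:Add1,r1:5,r2:Mul1,r3:3
  c4: issue ADD r2<-Add2  regs: r0:Add1,r1:5,r2:Add2,r3:3
  c5: CDB Add1=2; issue SUB r3<-Add1  regs: r0:2,r1:5,r2:Add2,r3:Add1
  c6: stall  regs: r0:2,r1:5,r2:Add2,r3:Add1
  c7: CDB Add1=-1; issue SUB r0<-Add1  regs: r0:Add1,r1:5,r2:Add2,r3:-1
  c8: CDB Mul1=18; issue MUL r3<-Mul1  regs: r0:Add1,r1:5,r2:Add2,r3:Mul1
  c9: -  regs: r0:Add1,r1:5,r2:Add2,r3:Mul1
  c10: CDB Add2=23  regs: r0:Add1,r1:5,r2:23,r3:Mul1
  c11: -  regs: r0:Add1,r1:5,r2:23,r3:Mul1
  c12: CDB Add1=-18  regs: r0:-18,r1:5,r2:23,r3:Mul1
  c13: -  regs: r0:-18,r1:5,r2:23,r3:Mul1
  c14: -  regs: r0:-18,r1:5,r2:23,r3:Mul1
  c15: -  regs: r0:-18,r1:5,r2:23,r3:Mul1
  c16: -  regs: r0:-18,r1:5,r2:23,r3:Mul1

STATUS = TAG Mul1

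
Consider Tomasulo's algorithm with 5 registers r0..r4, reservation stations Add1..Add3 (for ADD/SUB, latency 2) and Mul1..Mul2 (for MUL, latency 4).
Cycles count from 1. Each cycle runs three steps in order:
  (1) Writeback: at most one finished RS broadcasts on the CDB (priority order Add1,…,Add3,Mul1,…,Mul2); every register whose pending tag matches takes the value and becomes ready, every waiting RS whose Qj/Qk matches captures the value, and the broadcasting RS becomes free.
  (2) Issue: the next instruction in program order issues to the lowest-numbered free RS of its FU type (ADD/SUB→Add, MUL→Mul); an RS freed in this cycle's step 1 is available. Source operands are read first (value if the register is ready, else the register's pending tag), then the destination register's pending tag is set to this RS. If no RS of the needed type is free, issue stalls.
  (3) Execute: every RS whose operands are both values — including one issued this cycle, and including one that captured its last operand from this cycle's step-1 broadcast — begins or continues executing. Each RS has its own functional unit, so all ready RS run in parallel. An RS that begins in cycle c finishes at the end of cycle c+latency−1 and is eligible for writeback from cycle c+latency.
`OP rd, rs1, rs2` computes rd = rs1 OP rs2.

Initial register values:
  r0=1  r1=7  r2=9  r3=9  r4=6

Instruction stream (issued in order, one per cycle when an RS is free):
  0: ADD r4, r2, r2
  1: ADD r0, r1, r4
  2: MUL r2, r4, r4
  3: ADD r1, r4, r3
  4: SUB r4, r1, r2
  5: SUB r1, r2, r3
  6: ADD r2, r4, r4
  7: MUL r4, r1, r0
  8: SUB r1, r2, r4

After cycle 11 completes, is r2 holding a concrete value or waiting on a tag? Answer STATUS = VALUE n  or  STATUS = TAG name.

STATUS = TAG Add3

cycle 1: issue ADD r4<-Add1 // r0:1,r1:7,r2:9,r3:9,r4:Add1
cycle 2: issue ADD r0<-Add2 // r0:Add2,r1:7,r2:9,r3:9,r4:Add1
cycle 3: CDB Add1=18; issue MUL r2<-Mul1 // r0:Add2,r1:7,r2:Mul1,r3:9,r4:18
cycle 4: issue ADD r1<-Add1 // r0:Add2,r1:Add1,r2:Mul1,r3:9,r4:18
cycle 5: CDB Add2=25; issue SUB r4<-Add2 // r0:25,r1:Add1,r2:Mul1,r3:9,r4:Add2
cycle 6: CDB Add1=27; issue SUB r1<-Add1 // r0:25,r1:Add1,r2:Mul1,r3:9,r4:Add2
cycle 7: CDB Mul1=324; issue ADD r2<-Add3 // r0:25,r1:Add1,r2:Add3,r3:9,r4:Add2
cycle 8: issue MUL r4<-Mul1 // r0:25,r1:Add1,r2:Add3,r3:9,r4:Mul1
cycle 9: CDB Add1=315; issue SUB r1<-Add1 // r0:25,r1:Add1,r2:Add3,r3:9,r4:Mul1
cycle 10: CDB Add2=-297 // r0:25,r1:Add1,r2:Add3,r3:9,r4:Mul1
cycle 11: - // r0:25,r1:Add1,r2:Add3,r3:9,r4:Mul1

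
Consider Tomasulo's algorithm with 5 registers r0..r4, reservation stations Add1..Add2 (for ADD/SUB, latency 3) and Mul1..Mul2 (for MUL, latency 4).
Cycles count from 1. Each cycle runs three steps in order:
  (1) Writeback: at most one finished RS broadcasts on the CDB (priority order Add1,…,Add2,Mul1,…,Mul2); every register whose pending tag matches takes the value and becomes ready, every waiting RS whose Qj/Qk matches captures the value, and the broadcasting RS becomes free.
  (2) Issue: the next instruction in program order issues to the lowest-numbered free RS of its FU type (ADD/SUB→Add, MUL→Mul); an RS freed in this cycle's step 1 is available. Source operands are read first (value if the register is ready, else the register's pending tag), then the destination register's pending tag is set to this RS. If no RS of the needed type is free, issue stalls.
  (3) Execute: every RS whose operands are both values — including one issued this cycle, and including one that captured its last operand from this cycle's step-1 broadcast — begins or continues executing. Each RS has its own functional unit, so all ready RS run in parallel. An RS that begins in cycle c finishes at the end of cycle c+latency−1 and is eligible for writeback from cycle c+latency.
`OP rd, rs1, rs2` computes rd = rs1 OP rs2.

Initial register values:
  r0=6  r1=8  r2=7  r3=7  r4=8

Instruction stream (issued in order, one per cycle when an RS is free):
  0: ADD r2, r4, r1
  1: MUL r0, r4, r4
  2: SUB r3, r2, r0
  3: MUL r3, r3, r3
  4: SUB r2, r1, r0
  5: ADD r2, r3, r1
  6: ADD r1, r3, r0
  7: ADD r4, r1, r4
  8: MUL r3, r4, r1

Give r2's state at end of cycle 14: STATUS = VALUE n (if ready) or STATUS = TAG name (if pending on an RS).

STATUS = TAG Add1

cycle 1: issue ADD r2<-Add1 // r0:6,r1:8,r2:Add1,r3:7,r4:8
cycle 2: issue MUL r0<-Mul1 // r0:Mul1,r1:8,r2:Add1,r3:7,r4:8
cycle 3: issue SUB r3<-Add2 // r0:Mul1,r1:8,r2:Add1,r3:Add2,r4:8
cycle 4: CDB Add1=16; issue MUL r3<-Mul2 // r0:Mul1,r1:8,r2:16,r3:Mul2,r4:8
cycle 5: issue SUB r2<-Add1 // r0:Mul1,r1:8,r2:Add1,r3:Mul2,r4:8
cycle 6: CDB Mul1=64; stall // r0:64,r1:8,r2:Add1,r3:Mul2,r4:8
cycle 7: stall // r0:64,r1:8,r2:Add1,r3:Mul2,r4:8
cycle 8: stall // r0:64,r1:8,r2:Add1,r3:Mul2,r4:8
cycle 9: CDB Add1=-56; issue ADD r2<-Add1 // r0:64,r1:8,r2:Add1,r3:Mul2,r4:8
cycle 10: CDB Add2=-48; issue ADD r1<-Add2 // r0:64,r1:Add2,r2:Add1,r3:Mul2,r4:8
cycle 11: stall // r0:64,r1:Add2,r2:Add1,r3:Mul2,r4:8
cycle 12: stall // r0:64,r1:Add2,r2:Add1,r3:Mul2,r4:8
cycle 13: stall // r0:64,r1:Add2,r2:Add1,r3:Mul2,r4:8
cycle 14: CDB Mul2=2304; stall // r0:64,r1:Add2,r2:Add1,r3:2304,r4:8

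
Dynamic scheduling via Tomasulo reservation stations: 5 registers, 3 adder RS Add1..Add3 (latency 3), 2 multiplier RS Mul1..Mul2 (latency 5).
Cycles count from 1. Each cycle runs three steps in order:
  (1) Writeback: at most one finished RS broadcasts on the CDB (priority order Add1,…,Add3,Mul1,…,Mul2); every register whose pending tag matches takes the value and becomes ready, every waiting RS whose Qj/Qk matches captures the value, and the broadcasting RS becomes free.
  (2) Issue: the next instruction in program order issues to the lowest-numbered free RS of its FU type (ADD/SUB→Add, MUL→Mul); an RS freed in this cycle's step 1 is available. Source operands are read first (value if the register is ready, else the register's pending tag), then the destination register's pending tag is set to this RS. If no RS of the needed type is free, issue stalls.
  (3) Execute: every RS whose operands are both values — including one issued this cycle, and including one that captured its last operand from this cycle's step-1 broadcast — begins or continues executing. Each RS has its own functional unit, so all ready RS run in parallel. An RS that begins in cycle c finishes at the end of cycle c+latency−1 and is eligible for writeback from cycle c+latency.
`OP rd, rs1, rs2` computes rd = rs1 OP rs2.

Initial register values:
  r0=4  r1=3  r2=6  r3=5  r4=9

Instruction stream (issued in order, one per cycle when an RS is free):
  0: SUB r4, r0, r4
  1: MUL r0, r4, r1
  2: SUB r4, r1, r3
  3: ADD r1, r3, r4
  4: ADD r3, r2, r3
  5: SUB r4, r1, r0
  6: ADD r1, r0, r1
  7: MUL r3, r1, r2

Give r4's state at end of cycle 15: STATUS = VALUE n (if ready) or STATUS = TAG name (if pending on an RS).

STATUS = VALUE 18

  c1: issue SUB r4<-Add1  regs: r0:4,r1:3,r2:6,r3:5,r4:Add1
  c2: issue MUL r0<-Mul1  regs: r0:Mul1,r1:3,r2:6,r3:5,r4:Add1
  c3: issue SUB r4<-Add2  regs: r0:Mul1,r1:3,r2:6,r3:5,r4:Add2
  c4: CDB Add1=-5; issue ADD r1<-Add1  regs: r0:Mul1,r1:Add1,r2:6,r3:5,r4:Add2
  c5: issue ADD r3<-Add3  regs: r0:Mul1,r1:Add1,r2:6,r3:Add3,r4:Add2
  c6: CDB Add2=-2; issue SUB r4<-Add2  regs: r0:Mul1,r1:Add1,r2:6,r3:Add3,r4:Add2
  c7: stall  regs: r0:Mul1,r1:Add1,r2:6,r3:Add3,r4:Add2
  c8: CDB Add3=11; issue ADD r1<-Add3  regs: r0:Mul1,r1:Add3,r2:6,r3:11,r4:Add2
  c9: CDB Add1=3; issue MUL r3<-Mul2  regs: r0:Mul1,r1:Add3,r2:6,r3:Mul2,r4:Add2
  c10: CDB Mul1=-15  regs: r0:-15,r1:Add3,r2:6,r3:Mul2,r4:Add2
  c11: -  regs: r0:-15,r1:Add3,r2:6,r3:Mul2,r4:Add2
  c12: -  regs: r0:-15,r1:Add3,r2:6,r3:Mul2,r4:Add2
  c13: CDB Add2=18  regs: r0:-15,r1:Add3,r2:6,r3:Mul2,r4:18
  c14: CDB Add3=-12  regs: r0:-15,r1:-12,r2:6,r3:Mul2,r4:18
  c15: -  regs: r0:-15,r1:-12,r2:6,r3:Mul2,r4:18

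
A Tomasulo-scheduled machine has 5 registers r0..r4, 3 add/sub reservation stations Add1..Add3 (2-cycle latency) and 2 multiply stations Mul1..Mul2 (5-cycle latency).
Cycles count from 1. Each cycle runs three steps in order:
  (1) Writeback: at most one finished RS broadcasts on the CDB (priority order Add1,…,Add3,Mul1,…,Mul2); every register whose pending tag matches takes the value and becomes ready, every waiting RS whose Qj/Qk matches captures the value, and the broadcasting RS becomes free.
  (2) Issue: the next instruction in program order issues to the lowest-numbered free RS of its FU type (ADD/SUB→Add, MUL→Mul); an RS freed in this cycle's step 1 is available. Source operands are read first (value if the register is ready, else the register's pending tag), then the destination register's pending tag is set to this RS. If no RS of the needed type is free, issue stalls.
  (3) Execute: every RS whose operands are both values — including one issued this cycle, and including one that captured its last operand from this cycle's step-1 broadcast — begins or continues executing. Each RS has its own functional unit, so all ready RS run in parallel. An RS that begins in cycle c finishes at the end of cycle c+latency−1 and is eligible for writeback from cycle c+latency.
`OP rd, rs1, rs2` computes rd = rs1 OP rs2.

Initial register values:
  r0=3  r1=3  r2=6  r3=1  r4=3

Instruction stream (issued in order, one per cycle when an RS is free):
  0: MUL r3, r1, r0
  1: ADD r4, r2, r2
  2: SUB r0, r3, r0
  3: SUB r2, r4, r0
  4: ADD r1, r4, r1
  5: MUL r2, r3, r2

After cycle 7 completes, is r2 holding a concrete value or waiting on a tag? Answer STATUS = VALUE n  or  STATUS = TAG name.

STATUS = TAG Mul1

cycle 1: issue MUL r3<-Mul1 // r0:3,r1:3,r2:6,r3:Mul1,r4:3
cycle 2: issue ADD r4<-Add1 // r0:3,r1:3,r2:6,r3:Mul1,r4:Add1
cycle 3: issue SUB r0<-Add2 // r0:Add2,r1:3,r2:6,r3:Mul1,r4:Add1
cycle 4: CDB Add1=12; issue SUB r2<-Add1 // r0:Add2,r1:3,r2:Add1,r3:Mul1,r4:12
cycle 5: issue ADD r1<-Add3 // r0:Add2,r1:Add3,r2:Add1,r3:Mul1,r4:12
cycle 6: CDB Mul1=9; issue MUL r2<-Mul1 // r0:Add2,r1:Add3,r2:Mul1,r3:9,r4:12
cycle 7: CDB Add3=15 // r0:Add2,r1:15,r2:Mul1,r3:9,r4:12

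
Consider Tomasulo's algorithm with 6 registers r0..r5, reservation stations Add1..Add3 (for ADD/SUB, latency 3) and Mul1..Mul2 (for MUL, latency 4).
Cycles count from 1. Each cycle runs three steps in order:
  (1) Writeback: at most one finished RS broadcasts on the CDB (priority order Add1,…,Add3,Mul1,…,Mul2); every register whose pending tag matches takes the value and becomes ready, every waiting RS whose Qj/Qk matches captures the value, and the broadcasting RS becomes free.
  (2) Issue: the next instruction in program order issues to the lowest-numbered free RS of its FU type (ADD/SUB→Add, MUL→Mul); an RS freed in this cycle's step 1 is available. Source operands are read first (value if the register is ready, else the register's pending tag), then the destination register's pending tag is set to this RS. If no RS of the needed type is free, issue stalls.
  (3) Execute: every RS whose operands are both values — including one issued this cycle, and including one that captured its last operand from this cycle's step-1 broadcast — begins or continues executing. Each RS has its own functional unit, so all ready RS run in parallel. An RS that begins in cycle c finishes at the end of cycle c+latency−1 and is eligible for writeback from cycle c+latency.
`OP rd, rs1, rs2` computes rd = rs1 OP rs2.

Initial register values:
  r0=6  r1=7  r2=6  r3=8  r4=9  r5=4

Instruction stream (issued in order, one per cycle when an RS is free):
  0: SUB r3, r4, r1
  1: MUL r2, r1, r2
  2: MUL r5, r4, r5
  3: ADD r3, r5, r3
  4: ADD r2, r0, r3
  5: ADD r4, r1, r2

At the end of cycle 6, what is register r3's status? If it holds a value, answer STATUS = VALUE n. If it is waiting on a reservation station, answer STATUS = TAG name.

STATUS = TAG Add1

cycle 1: issue SUB r3<-Add1 // r0:6,r1:7,r2:6,r3:Add1,r4:9,r5:4
cycle 2: issue MUL r2<-Mul1 // r0:6,r1:7,r2:Mul1,r3:Add1,r4:9,r5:4
cycle 3: issue MUL r5<-Mul2 // r0:6,r1:7,r2:Mul1,r3:Add1,r4:9,r5:Mul2
cycle 4: CDB Add1=2; issue ADD r3<-Add1 // r0:6,r1:7,r2:Mul1,r3:Add1,r4:9,r5:Mul2
cycle 5: issue ADD r2<-Add2 // r0:6,r1:7,r2:Add2,r3:Add1,r4:9,r5:Mul2
cycle 6: CDB Mul1=42; issue ADD r4<-Add3 // r0:6,r1:7,r2:Add2,r3:Add1,r4:Add3,r5:Mul2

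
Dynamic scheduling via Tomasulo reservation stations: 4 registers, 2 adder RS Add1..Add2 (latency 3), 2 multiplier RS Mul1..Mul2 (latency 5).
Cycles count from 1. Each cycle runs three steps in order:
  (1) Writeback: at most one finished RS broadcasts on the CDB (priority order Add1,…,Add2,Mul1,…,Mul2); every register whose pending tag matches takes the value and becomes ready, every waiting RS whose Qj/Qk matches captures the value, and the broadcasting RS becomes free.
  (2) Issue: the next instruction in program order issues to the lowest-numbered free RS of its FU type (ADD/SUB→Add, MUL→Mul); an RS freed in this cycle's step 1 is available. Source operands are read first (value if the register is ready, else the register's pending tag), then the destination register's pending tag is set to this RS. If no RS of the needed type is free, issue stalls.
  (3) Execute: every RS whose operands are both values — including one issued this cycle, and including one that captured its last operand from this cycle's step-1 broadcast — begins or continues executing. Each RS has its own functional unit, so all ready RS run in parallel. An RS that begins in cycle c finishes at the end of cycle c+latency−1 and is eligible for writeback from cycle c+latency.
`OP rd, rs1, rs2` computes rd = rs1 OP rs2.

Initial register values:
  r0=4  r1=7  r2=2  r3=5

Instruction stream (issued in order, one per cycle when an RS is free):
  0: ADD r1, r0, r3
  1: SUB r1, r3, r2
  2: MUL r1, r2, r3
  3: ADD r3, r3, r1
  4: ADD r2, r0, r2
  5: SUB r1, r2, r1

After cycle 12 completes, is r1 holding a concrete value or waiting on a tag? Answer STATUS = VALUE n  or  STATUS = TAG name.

STATUS = TAG Add2

cycle 1: issue ADD r1<-Add1 // r0:4,r1:Add1,r2:2,r3:5
cycle 2: issue SUB r1<-Add2 // r0:4,r1:Add2,r2:2,r3:5
cycle 3: issue MUL r1<-Mul1 // r0:4,r1:Mul1,r2:2,r3:5
cycle 4: CDB Add1=9; issue ADD r3<-Add1 // r0:4,r1:Mul1,r2:2,r3:Add1
cycle 5: CDB Add2=3; issue ADD r2<-Add2 // r0:4,r1:Mul1,r2:Add2,r3:Add1
cycle 6: stall // r0:4,r1:Mul1,r2:Add2,r3:Add1
cycle 7: stall // r0:4,r1:Mul1,r2:Add2,r3:Add1
cycle 8: CDB Add2=6; issue SUB r1<-Add2 // r0:4,r1:Add2,r2:6,r3:Add1
cycle 9: CDB Mul1=10 // r0:4,r1:Add2,r2:6,r3:Add1
cycle 10: - // r0:4,r1:Add2,r2:6,r3:Add1
cycle 11: - // r0:4,r1:Add2,r2:6,r3:Add1
cycle 12: CDB Add1=15 // r0:4,r1:Add2,r2:6,r3:15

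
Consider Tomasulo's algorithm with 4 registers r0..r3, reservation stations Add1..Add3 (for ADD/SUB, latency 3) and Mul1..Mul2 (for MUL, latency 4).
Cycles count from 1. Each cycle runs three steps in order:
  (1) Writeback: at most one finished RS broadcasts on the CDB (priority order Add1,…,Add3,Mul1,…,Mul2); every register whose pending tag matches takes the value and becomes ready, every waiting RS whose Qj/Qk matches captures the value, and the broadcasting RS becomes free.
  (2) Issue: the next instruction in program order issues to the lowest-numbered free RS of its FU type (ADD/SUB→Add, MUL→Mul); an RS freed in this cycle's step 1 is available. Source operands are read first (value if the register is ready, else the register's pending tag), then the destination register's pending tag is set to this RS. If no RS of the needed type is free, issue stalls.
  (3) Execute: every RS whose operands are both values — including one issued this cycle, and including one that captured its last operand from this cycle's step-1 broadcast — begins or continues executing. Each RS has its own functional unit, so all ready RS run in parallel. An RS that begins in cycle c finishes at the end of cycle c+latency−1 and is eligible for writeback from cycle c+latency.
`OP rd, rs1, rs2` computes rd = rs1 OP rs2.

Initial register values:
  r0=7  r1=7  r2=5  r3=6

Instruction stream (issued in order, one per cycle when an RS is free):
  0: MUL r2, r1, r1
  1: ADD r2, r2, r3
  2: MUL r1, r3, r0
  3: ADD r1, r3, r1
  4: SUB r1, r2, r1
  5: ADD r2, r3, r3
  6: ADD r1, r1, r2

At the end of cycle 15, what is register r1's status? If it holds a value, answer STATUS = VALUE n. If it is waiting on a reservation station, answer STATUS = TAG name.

  c1: issue MUL r2<-Mul1  regs: r0:7,r1:7,r2:Mul1,r3:6
  c2: issue ADD r2<-Add1  regs: r0:7,r1:7,r2:Add1,r3:6
  c3: issue MUL r1<-Mul2  regs: r0:7,r1:Mul2,r2:Add1,r3:6
  c4: issue ADD r1<-Add2  regs: r0:7,r1:Add2,r2:Add1,r3:6
  c5: CDB Mul1=49; issue SUB r1<-Add3  regs: r0:7,r1:Add3,r2:Add1,r3:6
  c6: stall  regs: r0:7,r1:Add3,r2:Add1,r3:6
  c7: CDB Mul2=42; stall  regs: r0:7,r1:Add3,r2:Add1,r3:6
  c8: CDB Add1=55; issue ADD r2<-Add1  regs: r0:7,r1:Add3,r2:Add1,r3:6
  c9: stall  regs: r0:7,r1:Add3,r2:Add1,r3:6
  c10: CDB Add2=48; issue ADD r1<-Add2  regs: r0:7,r1:Add2,r2:Add1,r3:6
  c11: CDB Add1=12  regs: r0:7,r1:Add2,r2:12,r3:6
  c12: -  regs: r0:7,r1:Add2,r2:12,r3:6
  c13: CDB Add3=7  regs: r0:7,r1:Add2,r2:12,r3:6
  c14: -  regs: r0:7,r1:Add2,r2:12,r3:6
  c15: -  regs: r0:7,r1:Add2,r2:12,r3:6

STATUS = TAG Add2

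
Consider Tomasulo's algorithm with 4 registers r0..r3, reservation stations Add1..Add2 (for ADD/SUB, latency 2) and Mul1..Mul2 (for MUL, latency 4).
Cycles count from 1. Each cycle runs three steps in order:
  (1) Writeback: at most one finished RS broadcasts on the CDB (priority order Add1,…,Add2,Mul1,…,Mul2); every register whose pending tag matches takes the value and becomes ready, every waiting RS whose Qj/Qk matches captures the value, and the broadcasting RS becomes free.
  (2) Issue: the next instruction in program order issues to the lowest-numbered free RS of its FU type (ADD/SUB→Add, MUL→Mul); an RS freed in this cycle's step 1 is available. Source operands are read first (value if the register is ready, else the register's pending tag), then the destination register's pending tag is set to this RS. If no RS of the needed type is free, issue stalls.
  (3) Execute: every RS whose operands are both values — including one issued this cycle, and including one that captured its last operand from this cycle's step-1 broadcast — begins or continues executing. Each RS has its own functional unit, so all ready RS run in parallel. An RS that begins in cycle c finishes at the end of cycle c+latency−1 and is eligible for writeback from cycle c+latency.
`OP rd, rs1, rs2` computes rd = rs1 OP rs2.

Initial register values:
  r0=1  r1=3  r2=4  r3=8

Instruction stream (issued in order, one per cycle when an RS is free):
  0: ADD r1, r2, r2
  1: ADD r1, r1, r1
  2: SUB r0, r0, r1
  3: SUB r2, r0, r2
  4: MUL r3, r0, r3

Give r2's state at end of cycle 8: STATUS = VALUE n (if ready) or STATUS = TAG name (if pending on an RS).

  c1: issue ADD r1<-Add1  regs: r0:1,r1:Add1,r2:4,r3:8
  c2: issue ADD r1<-Add2  regs: r0:1,r1:Add2,r2:4,r3:8
  c3: CDB Add1=8; issue SUB r0<-Add1  regs: r0:Add1,r1:Add2,r2:4,r3:8
  c4: stall  regs: r0:Add1,r1:Add2,r2:4,r3:8
  c5: CDB Add2=16; issue SUB r2<-Add2  regs: r0:Add1,r1:16,r2:Add2,r3:8
  c6: issue MUL r3<-Mul1  regs: r0:Add1,r1:16,r2:Add2,r3:Mul1
  c7: CDB Add1=-15  regs: r0:-15,r1:16,r2:Add2,r3:Mul1
  c8: -  regs: r0:-15,r1:16,r2:Add2,r3:Mul1

STATUS = TAG Add2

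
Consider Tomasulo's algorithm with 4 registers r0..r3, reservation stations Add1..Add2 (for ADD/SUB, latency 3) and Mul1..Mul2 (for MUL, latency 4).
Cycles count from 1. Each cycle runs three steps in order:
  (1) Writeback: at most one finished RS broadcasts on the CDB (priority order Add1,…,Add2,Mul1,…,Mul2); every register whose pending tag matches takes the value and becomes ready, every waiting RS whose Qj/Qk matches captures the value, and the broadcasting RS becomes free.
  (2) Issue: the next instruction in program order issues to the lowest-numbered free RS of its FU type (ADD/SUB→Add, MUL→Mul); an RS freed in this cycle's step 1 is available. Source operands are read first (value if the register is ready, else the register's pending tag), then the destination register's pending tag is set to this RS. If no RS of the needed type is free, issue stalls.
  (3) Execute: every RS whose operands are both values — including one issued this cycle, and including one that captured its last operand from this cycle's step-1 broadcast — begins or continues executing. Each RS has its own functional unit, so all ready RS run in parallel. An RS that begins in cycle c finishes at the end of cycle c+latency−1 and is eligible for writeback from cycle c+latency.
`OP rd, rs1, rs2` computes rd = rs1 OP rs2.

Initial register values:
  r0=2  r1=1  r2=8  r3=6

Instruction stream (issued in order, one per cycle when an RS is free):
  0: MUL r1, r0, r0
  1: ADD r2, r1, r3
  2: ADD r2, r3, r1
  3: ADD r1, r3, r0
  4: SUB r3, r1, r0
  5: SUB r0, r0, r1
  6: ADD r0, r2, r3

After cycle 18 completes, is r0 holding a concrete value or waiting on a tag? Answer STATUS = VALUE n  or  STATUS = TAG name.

c1: issue MUL r1<-Mul1 | r0:2,r1:Mul1,r2:8,r3:6
c2: issue ADD r2<-Add1 | r0:2,r1:Mul1,r2:Add1,r3:6
c3: issue ADD r2<-Add2 | r0:2,r1:Mul1,r2:Add2,r3:6
c4: stall | r0:2,r1:Mul1,r2:Add2,r3:6
c5: CDB Mul1=4; stall | r0:2,r1:4,r2:Add2,r3:6
c6: stall | r0:2,r1:4,r2:Add2,r3:6
c7: stall | r0:2,r1:4,r2:Add2,r3:6
c8: CDB Add1=10; issue ADD r1<-Add1 | r0:2,r1:Add1,r2:Add2,r3:6
c9: CDB Add2=10; issue SUB r3<-Add2 | r0:2,r1:Add1,r2:10,r3:Add2
c10: stall | r0:2,r1:Add1,r2:10,r3:Add2
c11: CDB Add1=8; issue SUB r0<-Add1 | r0:Add1,r1:8,r2:10,r3:Add2
c12: stall | r0:Add1,r1:8,r2:10,r3:Add2
c13: stall | r0:Add1,r1:8,r2:10,r3:Add2
c14: CDB Add1=-6; issue ADD r0<-Add1 | r0:Add1,r1:8,r2:10,r3:Add2
c15: CDB Add2=6 | r0:Add1,r1:8,r2:10,r3:6
c16: - | r0:Add1,r1:8,r2:10,r3:6
c17: - | r0:Add1,r1:8,r2:10,r3:6
c18: CDB Add1=16 | r0:16,r1:8,r2:10,r3:6

STATUS = VALUE 16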